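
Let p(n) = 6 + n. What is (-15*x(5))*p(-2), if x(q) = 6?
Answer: -360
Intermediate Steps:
(-15*x(5))*p(-2) = (-15*6)*(6 - 2) = -90*4 = -360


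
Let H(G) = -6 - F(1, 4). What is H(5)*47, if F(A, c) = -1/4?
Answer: -1081/4 ≈ -270.25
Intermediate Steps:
F(A, c) = -¼ (F(A, c) = -1*¼ = -¼)
H(G) = -23/4 (H(G) = -6 - 1*(-¼) = -6 + ¼ = -23/4)
H(5)*47 = -23/4*47 = -1081/4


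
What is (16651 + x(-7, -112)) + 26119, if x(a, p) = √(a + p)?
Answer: 42770 + I*√119 ≈ 42770.0 + 10.909*I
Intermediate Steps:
(16651 + x(-7, -112)) + 26119 = (16651 + √(-7 - 112)) + 26119 = (16651 + √(-119)) + 26119 = (16651 + I*√119) + 26119 = 42770 + I*√119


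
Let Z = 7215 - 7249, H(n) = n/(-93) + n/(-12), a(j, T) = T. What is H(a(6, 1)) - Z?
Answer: 12613/372 ≈ 33.906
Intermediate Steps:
H(n) = -35*n/372 (H(n) = n*(-1/93) + n*(-1/12) = -n/93 - n/12 = -35*n/372)
Z = -34
H(a(6, 1)) - Z = -35/372*1 - 1*(-34) = -35/372 + 34 = 12613/372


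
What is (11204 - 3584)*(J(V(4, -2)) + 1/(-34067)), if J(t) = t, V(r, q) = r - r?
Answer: -7620/34067 ≈ -0.22368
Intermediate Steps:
V(r, q) = 0
(11204 - 3584)*(J(V(4, -2)) + 1/(-34067)) = (11204 - 3584)*(0 + 1/(-34067)) = 7620*(0 - 1/34067) = 7620*(-1/34067) = -7620/34067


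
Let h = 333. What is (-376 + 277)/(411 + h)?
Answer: -33/248 ≈ -0.13306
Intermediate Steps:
(-376 + 277)/(411 + h) = (-376 + 277)/(411 + 333) = -99/744 = -99*1/744 = -33/248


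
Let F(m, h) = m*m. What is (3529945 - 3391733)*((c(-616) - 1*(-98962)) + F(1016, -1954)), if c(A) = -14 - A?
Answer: 156431105840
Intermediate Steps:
F(m, h) = m²
(3529945 - 3391733)*((c(-616) - 1*(-98962)) + F(1016, -1954)) = (3529945 - 3391733)*(((-14 - 1*(-616)) - 1*(-98962)) + 1016²) = 138212*(((-14 + 616) + 98962) + 1032256) = 138212*((602 + 98962) + 1032256) = 138212*(99564 + 1032256) = 138212*1131820 = 156431105840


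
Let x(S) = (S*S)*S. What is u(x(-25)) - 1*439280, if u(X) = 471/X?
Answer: -6863750471/15625 ≈ -4.3928e+5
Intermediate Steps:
x(S) = S³ (x(S) = S²*S = S³)
u(x(-25)) - 1*439280 = 471/((-25)³) - 1*439280 = 471/(-15625) - 439280 = 471*(-1/15625) - 439280 = -471/15625 - 439280 = -6863750471/15625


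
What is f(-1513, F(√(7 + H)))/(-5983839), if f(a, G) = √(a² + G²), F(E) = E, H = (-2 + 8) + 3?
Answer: -√2289185/5983839 ≈ -0.00025285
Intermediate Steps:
H = 9 (H = 6 + 3 = 9)
f(a, G) = √(G² + a²)
f(-1513, F(√(7 + H)))/(-5983839) = √((√(7 + 9))² + (-1513)²)/(-5983839) = √((√16)² + 2289169)*(-1/5983839) = √(4² + 2289169)*(-1/5983839) = √(16 + 2289169)*(-1/5983839) = √2289185*(-1/5983839) = -√2289185/5983839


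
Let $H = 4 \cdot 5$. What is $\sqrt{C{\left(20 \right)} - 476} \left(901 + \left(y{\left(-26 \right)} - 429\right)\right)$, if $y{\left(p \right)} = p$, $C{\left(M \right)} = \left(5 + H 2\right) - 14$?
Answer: $446 i \sqrt{445} \approx 9408.4 i$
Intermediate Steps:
$H = 20$
$C{\left(M \right)} = 31$ ($C{\left(M \right)} = \left(5 + 20 \cdot 2\right) - 14 = \left(5 + 40\right) - 14 = 45 - 14 = 31$)
$\sqrt{C{\left(20 \right)} - 476} \left(901 + \left(y{\left(-26 \right)} - 429\right)\right) = \sqrt{31 - 476} \left(901 - 455\right) = \sqrt{-445} \left(901 - 455\right) = i \sqrt{445} \left(901 - 455\right) = i \sqrt{445} \cdot 446 = 446 i \sqrt{445}$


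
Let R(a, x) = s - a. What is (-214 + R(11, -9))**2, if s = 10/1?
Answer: 46225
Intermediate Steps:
s = 10 (s = 10*1 = 10)
R(a, x) = 10 - a
(-214 + R(11, -9))**2 = (-214 + (10 - 1*11))**2 = (-214 + (10 - 11))**2 = (-214 - 1)**2 = (-215)**2 = 46225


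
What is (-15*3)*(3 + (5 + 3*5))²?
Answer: -23805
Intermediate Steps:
(-15*3)*(3 + (5 + 3*5))² = -45*(3 + (5 + 15))² = -45*(3 + 20)² = -45*23² = -45*529 = -23805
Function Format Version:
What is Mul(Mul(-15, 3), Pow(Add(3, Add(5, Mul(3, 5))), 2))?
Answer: -23805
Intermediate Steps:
Mul(Mul(-15, 3), Pow(Add(3, Add(5, Mul(3, 5))), 2)) = Mul(-45, Pow(Add(3, Add(5, 15)), 2)) = Mul(-45, Pow(Add(3, 20), 2)) = Mul(-45, Pow(23, 2)) = Mul(-45, 529) = -23805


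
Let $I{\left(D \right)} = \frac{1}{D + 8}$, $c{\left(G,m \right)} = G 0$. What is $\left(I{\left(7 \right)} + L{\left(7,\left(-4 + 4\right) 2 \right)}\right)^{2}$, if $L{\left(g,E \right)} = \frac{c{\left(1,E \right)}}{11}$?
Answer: $\frac{1}{225} \approx 0.0044444$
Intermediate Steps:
$c{\left(G,m \right)} = 0$
$L{\left(g,E \right)} = 0$ ($L{\left(g,E \right)} = \frac{0}{11} = 0 \cdot \frac{1}{11} = 0$)
$I{\left(D \right)} = \frac{1}{8 + D}$
$\left(I{\left(7 \right)} + L{\left(7,\left(-4 + 4\right) 2 \right)}\right)^{2} = \left(\frac{1}{8 + 7} + 0\right)^{2} = \left(\frac{1}{15} + 0\right)^{2} = \left(\frac{1}{15}\right)^{2} = \frac{1}{225}$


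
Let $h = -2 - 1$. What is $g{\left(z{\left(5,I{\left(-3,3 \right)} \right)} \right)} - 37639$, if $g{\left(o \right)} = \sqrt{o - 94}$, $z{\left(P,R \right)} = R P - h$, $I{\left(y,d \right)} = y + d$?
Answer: $-37639 + i \sqrt{91} \approx -37639.0 + 9.5394 i$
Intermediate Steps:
$h = -3$ ($h = -2 - 1 = -3$)
$I{\left(y,d \right)} = d + y$
$z{\left(P,R \right)} = 3 + P R$ ($z{\left(P,R \right)} = R P - -3 = P R + 3 = 3 + P R$)
$g{\left(o \right)} = \sqrt{-94 + o}$
$g{\left(z{\left(5,I{\left(-3,3 \right)} \right)} \right)} - 37639 = \sqrt{-94 + \left(3 + 5 \left(3 - 3\right)\right)} - 37639 = \sqrt{-94 + \left(3 + 5 \cdot 0\right)} - 37639 = \sqrt{-94 + \left(3 + 0\right)} - 37639 = \sqrt{-94 + 3} - 37639 = \sqrt{-91} - 37639 = i \sqrt{91} - 37639 = -37639 + i \sqrt{91}$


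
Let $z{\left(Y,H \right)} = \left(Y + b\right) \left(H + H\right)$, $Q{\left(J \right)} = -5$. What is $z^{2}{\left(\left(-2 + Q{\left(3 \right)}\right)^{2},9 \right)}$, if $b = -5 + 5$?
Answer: $777924$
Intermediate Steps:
$b = 0$
$z{\left(Y,H \right)} = 2 H Y$ ($z{\left(Y,H \right)} = \left(Y + 0\right) \left(H + H\right) = Y 2 H = 2 H Y$)
$z^{2}{\left(\left(-2 + Q{\left(3 \right)}\right)^{2},9 \right)} = \left(2 \cdot 9 \left(-2 - 5\right)^{2}\right)^{2} = \left(2 \cdot 9 \left(-7\right)^{2}\right)^{2} = \left(2 \cdot 9 \cdot 49\right)^{2} = 882^{2} = 777924$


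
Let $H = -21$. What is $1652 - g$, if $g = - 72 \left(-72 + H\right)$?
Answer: $-5044$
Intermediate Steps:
$g = 6696$ ($g = - 72 \left(-72 - 21\right) = \left(-72\right) \left(-93\right) = 6696$)
$1652 - g = 1652 - 6696 = -5044$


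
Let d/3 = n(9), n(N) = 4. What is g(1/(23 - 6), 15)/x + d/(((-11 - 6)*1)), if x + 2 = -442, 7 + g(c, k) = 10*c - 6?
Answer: -301/444 ≈ -0.67793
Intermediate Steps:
g(c, k) = -13 + 10*c (g(c, k) = -7 + (10*c - 6) = -7 + (-6 + 10*c) = -13 + 10*c)
x = -444 (x = -2 - 442 = -444)
d = 12 (d = 3*4 = 12)
g(1/(23 - 6), 15)/x + d/(((-11 - 6)*1)) = (-13 + 10/(23 - 6))/(-444) + 12/(((-11 - 6)*1)) = (-13 + 10/17)*(-1/444) + 12/((-17*1)) = (-13 + 10*(1/17))*(-1/444) + 12/(-17) = (-13 + 10/17)*(-1/444) + 12*(-1/17) = -211/17*(-1/444) - 12/17 = 211/7548 - 12/17 = -301/444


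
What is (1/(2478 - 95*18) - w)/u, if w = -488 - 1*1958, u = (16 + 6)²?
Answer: 1878529/371712 ≈ 5.0537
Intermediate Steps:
u = 484 (u = 22² = 484)
w = -2446 (w = -488 - 1958 = -2446)
(1/(2478 - 95*18) - w)/u = (1/(2478 - 95*18) - 1*(-2446))/484 = (1/(2478 - 1710) + 2446)*(1/484) = (1/768 + 2446)*(1/484) = (1878529/768)*(1/484) = 1878529/371712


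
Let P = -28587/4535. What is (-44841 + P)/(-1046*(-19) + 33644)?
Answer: -101691261/121352065 ≈ -0.83799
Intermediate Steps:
P = -28587/4535 (P = -28587*1/4535 = -28587/4535 ≈ -6.3036)
(-44841 + P)/(-1046*(-19) + 33644) = (-44841 - 28587/4535)/(-1046*(-19) + 33644) = -203382522/(4535*(19874 + 33644)) = -203382522/4535/53518 = -203382522/4535*1/53518 = -101691261/121352065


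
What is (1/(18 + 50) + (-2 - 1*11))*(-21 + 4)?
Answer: 883/4 ≈ 220.75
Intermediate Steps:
(1/(18 + 50) + (-2 - 1*11))*(-21 + 4) = (1/68 + (-2 - 11))*(-17) = (1/68 - 13)*(-17) = -883/68*(-17) = 883/4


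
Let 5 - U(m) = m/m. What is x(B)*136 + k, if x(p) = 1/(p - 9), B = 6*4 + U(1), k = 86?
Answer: 1770/19 ≈ 93.158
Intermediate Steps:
U(m) = 4 (U(m) = 5 - m/m = 5 - 1*1 = 5 - 1 = 4)
B = 28 (B = 6*4 + 4 = 24 + 4 = 28)
x(p) = 1/(-9 + p)
x(B)*136 + k = 136/(-9 + 28) + 86 = 136/19 + 86 = 1770/19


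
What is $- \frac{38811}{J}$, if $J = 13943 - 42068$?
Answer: $\frac{12937}{9375} \approx 1.3799$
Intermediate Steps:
$J = -28125$ ($J = 13943 - 42068 = -28125$)
$- \frac{38811}{J} = - \frac{38811}{-28125} = \left(-38811\right) \left(- \frac{1}{28125}\right) = \frac{12937}{9375}$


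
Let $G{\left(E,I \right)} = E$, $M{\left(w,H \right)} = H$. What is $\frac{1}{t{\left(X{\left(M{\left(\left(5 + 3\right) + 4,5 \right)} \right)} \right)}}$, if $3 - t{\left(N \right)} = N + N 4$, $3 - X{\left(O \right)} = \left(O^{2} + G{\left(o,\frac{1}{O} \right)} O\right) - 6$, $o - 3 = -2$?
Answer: $\frac{1}{108} \approx 0.0092593$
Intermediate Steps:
$o = 1$ ($o = 3 - 2 = 1$)
$X{\left(O \right)} = 9 - O - O^{2}$ ($X{\left(O \right)} = 3 - \left(\left(O^{2} + 1 O\right) - 6\right) = 3 - \left(\left(O^{2} + O\right) - 6\right) = 3 - \left(\left(O + O^{2}\right) - 6\right) = 3 - \left(-6 + O + O^{2}\right) = 9 - O - O^{2}$)
$t{\left(N \right)} = 3 - 5 N$ ($t{\left(N \right)} = 3 - \left(N + N 4\right) = 3 - \left(N + 4 N\right) = 3 - 5 N$)
$\frac{1}{t{\left(X{\left(M{\left(\left(5 + 3\right) + 4,5 \right)} \right)} \right)}} = \frac{1}{3 - 5 \left(9 - 5 - 5^{2}\right)} = \frac{1}{3 - 5 \left(9 - 5 - 25\right)} = \frac{1}{3 - -105} = \frac{1}{3 + 105} = \frac{1}{108}$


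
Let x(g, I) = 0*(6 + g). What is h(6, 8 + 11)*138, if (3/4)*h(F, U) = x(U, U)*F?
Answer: 0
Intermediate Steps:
x(g, I) = 0
h(F, U) = 0 (h(F, U) = 4*(0*F)/3 = (4/3)*0 = 0)
h(6, 8 + 11)*138 = 0*138 = 0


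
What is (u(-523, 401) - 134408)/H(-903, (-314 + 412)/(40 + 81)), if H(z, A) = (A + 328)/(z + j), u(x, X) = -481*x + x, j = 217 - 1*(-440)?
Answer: -578611352/6631 ≈ -87259.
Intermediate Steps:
j = 657 (j = 217 + 440 = 657)
u(x, X) = -480*x
H(z, A) = (328 + A)/(657 + z) (H(z, A) = (A + 328)/(z + 657) = (328 + A)/(657 + z))
(u(-523, 401) - 134408)/H(-903, (-314 + 412)/(40 + 81)) = (-480*(-523) - 134408)/(((328 + (-314 + 412)/(40 + 81))/(657 - 903))) = (251040 - 134408)/(((328 + 98/121)/(-246))) = 116632/((-(328 + 98*(1/121))/246)) = 116632/((-(328 + 98/121)/246)) = 116632/((-1/246*39786/121)) = 116632/(-6631/4961) = 116632*(-4961/6631) = -578611352/6631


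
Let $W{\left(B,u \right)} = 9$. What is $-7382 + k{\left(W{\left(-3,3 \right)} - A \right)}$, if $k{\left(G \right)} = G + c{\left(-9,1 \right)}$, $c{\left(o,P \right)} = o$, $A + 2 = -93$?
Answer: $-7287$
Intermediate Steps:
$A = -95$ ($A = -2 - 93 = -95$)
$k{\left(G \right)} = -9 + G$ ($k{\left(G \right)} = G - 9 = -9 + G$)
$-7382 + k{\left(W{\left(-3,3 \right)} - A \right)} = -7382 + \left(-9 + \left(9 - -95\right)\right) = -7382 + \left(-9 + \left(9 + 95\right)\right) = -7382 + \left(-9 + 104\right) = -7382 + 95 = -7287$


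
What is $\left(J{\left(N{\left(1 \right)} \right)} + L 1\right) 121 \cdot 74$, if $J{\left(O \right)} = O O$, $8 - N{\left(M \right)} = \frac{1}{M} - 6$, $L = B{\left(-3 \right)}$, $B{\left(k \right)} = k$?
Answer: $1486364$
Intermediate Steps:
$L = -3$
$N{\left(M \right)} = 14 - \frac{1}{M}$ ($N{\left(M \right)} = 8 - \left(\frac{1}{M} - 6\right) = 8 - \left(-6 + \frac{1}{M}\right) = 8 + \left(6 - \frac{1}{M}\right) = 14 - \frac{1}{M}$)
$J{\left(O \right)} = O^{2}$
$\left(J{\left(N{\left(1 \right)} \right)} + L 1\right) 121 \cdot 74 = \left(\left(14 - 1^{-1}\right)^{2} - 3\right) 121 \cdot 74 = \left(\left(14 - 1\right)^{2} - 3\right) 121 \cdot 74 = \left(13^{2} - 3\right) 121 \cdot 74 = \left(169 - 3\right) 121 \cdot 74 = 166 \cdot 121 \cdot 74 = 20086 \cdot 74 = 1486364$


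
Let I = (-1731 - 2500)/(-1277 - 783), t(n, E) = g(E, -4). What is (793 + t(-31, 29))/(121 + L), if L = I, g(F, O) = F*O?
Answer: 1394620/253491 ≈ 5.5017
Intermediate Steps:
t(n, E) = -4*E (t(n, E) = E*(-4) = -4*E)
I = 4231/2060 (I = -4231/(-2060) = -4231*(-1/2060) = 4231/2060 ≈ 2.0539)
L = 4231/2060 ≈ 2.0539
(793 + t(-31, 29))/(121 + L) = (793 - 4*29)/(121 + 4231/2060) = (793 - 116)/(253491/2060) = 677*(2060/253491) = 1394620/253491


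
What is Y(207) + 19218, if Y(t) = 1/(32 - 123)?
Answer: 1748837/91 ≈ 19218.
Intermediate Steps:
Y(t) = -1/91 (Y(t) = 1/(-91) = -1/91)
Y(207) + 19218 = -1/91 + 19218 = 1748837/91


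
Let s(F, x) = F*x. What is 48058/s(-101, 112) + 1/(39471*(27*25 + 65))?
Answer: -175463000501/41300875560 ≈ -4.2484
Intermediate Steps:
48058/s(-101, 112) + 1/(39471*(27*25 + 65)) = 48058/((-101*112)) + 1/(39471*(27*25 + 65)) = 48058/(-11312) + 1/(39471*(675 + 65)) = 48058*(-1/11312) + (1/39471)/740 = -24029/5656 + (1/39471)*(1/740) = -24029/5656 + 1/29208540 = -175463000501/41300875560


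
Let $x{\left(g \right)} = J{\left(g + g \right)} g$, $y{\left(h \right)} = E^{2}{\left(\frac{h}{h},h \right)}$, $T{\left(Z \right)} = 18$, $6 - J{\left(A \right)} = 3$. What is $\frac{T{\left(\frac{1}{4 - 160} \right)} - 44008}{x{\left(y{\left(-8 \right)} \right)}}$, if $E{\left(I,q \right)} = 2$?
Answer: $- \frac{21995}{6} \approx -3665.8$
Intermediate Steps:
$J{\left(A \right)} = 3$ ($J{\left(A \right)} = 6 - 3 = 3$)
$y{\left(h \right)} = 4$ ($y{\left(h \right)} = 2^{2} = 4$)
$x{\left(g \right)} = 3 g$
$\frac{T{\left(\frac{1}{4 - 160} \right)} - 44008}{x{\left(y{\left(-8 \right)} \right)}} = \frac{18 - 44008}{3 \cdot 4} = \frac{18 - 44008}{12} = \left(-43990\right) \frac{1}{12} = - \frac{21995}{6}$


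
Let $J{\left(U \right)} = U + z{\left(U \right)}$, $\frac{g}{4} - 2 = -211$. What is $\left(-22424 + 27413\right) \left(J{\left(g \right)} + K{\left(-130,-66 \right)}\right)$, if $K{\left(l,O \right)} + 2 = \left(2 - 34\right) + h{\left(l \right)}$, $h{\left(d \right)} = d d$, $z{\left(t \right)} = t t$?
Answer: $3566765814$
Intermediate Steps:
$g = -836$ ($g = 8 + 4 \left(-211\right) = 8 - 844 = -836$)
$z{\left(t \right)} = t^{2}$
$h{\left(d \right)} = d^{2}$
$K{\left(l,O \right)} = -34 + l^{2}$ ($K{\left(l,O \right)} = -2 + \left(\left(2 - 34\right) + l^{2}\right) = -2 + \left(-32 + l^{2}\right) = -34 + l^{2}$)
$J{\left(U \right)} = U + U^{2}$
$\left(-22424 + 27413\right) \left(J{\left(g \right)} + K{\left(-130,-66 \right)}\right) = \left(-22424 + 27413\right) \left(- 836 \left(1 - 836\right) - \left(34 - \left(-130\right)^{2}\right)\right) = 4989 \left(\left(-836\right) \left(-835\right) + \left(-34 + 16900\right)\right) = 4989 \left(698060 + 16866\right) = 4989 \cdot 714926 = 3566765814$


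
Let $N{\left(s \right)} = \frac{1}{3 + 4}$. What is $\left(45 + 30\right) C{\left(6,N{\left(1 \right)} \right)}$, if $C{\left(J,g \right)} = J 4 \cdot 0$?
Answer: $0$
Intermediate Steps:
$N{\left(s \right)} = \frac{1}{7}$
$C{\left(J,g \right)} = 0$ ($C{\left(J,g \right)} = 4 J 0 = 0$)
$\left(45 + 30\right) C{\left(6,N{\left(1 \right)} \right)} = \left(45 + 30\right) 0 = 75 \cdot 0 = 0$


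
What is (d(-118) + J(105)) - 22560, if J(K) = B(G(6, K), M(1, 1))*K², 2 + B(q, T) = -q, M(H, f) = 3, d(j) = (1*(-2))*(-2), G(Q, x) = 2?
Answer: -66656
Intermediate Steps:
d(j) = 4 (d(j) = -2*(-2) = 4)
B(q, T) = -2 - q
J(K) = -4*K² (J(K) = (-2 - 1*2)*K² = (-2 - 2)*K² = -4*K²)
(d(-118) + J(105)) - 22560 = (4 - 4*105²) - 22560 = (4 - 4*11025) - 22560 = (4 - 44100) - 22560 = -44096 - 22560 = -66656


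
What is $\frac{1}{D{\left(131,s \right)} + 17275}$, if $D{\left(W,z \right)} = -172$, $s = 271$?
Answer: $\frac{1}{17103} \approx 5.8469 \cdot 10^{-5}$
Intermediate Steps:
$\frac{1}{D{\left(131,s \right)} + 17275} = \frac{1}{-172 + 17275} = \frac{1}{17103}$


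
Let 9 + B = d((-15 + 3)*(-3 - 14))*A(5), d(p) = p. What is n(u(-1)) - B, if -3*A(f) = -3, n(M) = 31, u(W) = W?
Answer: -164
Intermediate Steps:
A(f) = 1 (A(f) = -⅓*(-3) = 1)
B = 195 (B = -9 + ((-15 + 3)*(-3 - 14))*1 = -9 - 12*(-17)*1 = -9 + 204*1 = -9 + 204 = 195)
n(u(-1)) - B = 31 - 1*195 = 31 - 195 = -164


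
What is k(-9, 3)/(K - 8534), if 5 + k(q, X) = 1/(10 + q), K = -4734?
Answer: 1/3317 ≈ 0.00030148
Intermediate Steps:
k(q, X) = -5 + 1/(10 + q)
k(-9, 3)/(K - 8534) = ((-49 - 5*(-9))/(10 - 9))/(-4734 - 8534) = ((-49 + 45)/1)/(-13268) = (1*(-4))*(-1/13268) = -4*(-1/13268) = 1/3317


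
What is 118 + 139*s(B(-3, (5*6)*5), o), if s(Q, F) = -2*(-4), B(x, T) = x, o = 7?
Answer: 1230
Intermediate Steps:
s(Q, F) = 8
118 + 139*s(B(-3, (5*6)*5), o) = 118 + 139*8 = 118 + 1112 = 1230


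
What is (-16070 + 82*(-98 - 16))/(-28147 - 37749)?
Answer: 12709/32948 ≈ 0.38573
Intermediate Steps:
(-16070 + 82*(-98 - 16))/(-28147 - 37749) = (-16070 + 82*(-114))/(-65896) = (-16070 - 9348)*(-1/65896) = -25418*(-1/65896) = 12709/32948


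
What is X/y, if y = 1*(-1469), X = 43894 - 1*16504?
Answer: -27390/1469 ≈ -18.645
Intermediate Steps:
X = 27390 (X = 43894 - 16504 = 27390)
y = -1469
X/y = 27390/(-1469) = 27390*(-1/1469) = -27390/1469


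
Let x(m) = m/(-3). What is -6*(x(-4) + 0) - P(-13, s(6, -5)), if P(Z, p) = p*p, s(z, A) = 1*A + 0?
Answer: -33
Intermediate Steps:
s(z, A) = A (s(z, A) = A + 0 = A)
x(m) = -m/3 (x(m) = m*(-⅓) = -m/3)
P(Z, p) = p²
-6*(x(-4) + 0) - P(-13, s(6, -5)) = -6*(-⅓*(-4) + 0) - 1*(-5)² = -6*(4/3 + 0) - 1*25 = -6*4/3 - 25 = -8 - 25 = -33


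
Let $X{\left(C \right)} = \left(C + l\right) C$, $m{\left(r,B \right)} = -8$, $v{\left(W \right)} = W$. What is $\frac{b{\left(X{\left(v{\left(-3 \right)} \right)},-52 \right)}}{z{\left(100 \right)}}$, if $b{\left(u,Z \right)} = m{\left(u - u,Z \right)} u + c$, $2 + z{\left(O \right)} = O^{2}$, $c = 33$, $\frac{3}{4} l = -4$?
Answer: $- \frac{167}{9998} \approx -0.016703$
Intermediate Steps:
$l = - \frac{16}{3}$ ($l = \frac{4}{3} \left(-4\right) = - \frac{16}{3} \approx -5.3333$)
$z{\left(O \right)} = -2 + O^{2}$
$X{\left(C \right)} = C \left(- \frac{16}{3} + C\right)$ ($X{\left(C \right)} = \left(C - \frac{16}{3}\right) C = \left(- \frac{16}{3} + C\right) C = C \left(- \frac{16}{3} + C\right)$)
$b{\left(u,Z \right)} = 33 - 8 u$ ($b{\left(u,Z \right)} = - 8 u + 33 = 33 - 8 u$)
$\frac{b{\left(X{\left(v{\left(-3 \right)} \right)},-52 \right)}}{z{\left(100 \right)}} = \frac{33 - 8 \cdot \frac{1}{3} \left(-3\right) \left(-16 + 3 \left(-3\right)\right)}{-2 + 100^{2}} = \frac{33 - 8 \cdot \frac{1}{3} \left(-3\right) \left(-16 - 9\right)}{-2 + 10000} = \frac{33 - 8 \cdot \frac{1}{3} \left(-3\right) \left(-25\right)}{9998} = \left(33 - 200\right) \frac{1}{9998} = \left(-167\right) \frac{1}{9998} = - \frac{167}{9998}$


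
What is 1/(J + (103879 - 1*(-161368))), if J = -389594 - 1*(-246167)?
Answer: 1/121820 ≈ 8.2088e-6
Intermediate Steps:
J = -143427 (J = -389594 + 246167 = -143427)
1/(J + (103879 - 1*(-161368))) = 1/(-143427 + (103879 - 1*(-161368))) = 1/(-143427 + (103879 + 161368)) = 1/(-143427 + 265247) = 1/121820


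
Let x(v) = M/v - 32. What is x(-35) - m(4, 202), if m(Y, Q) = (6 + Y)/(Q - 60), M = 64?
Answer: -84239/2485 ≈ -33.899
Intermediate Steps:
m(Y, Q) = (6 + Y)/(-60 + Q)
x(v) = -32 + 64/v (x(v) = 64/v - 32 = -32 + 64/v)
x(-35) - m(4, 202) = (-32 + 64/(-35)) - (6 + 4)/(-60 + 202) = (-32 + 64*(-1/35)) - 10/142 = (-32 - 64/35) - 10/142 = -1184/35 - 1*5/71 = -1184/35 - 5/71 = -84239/2485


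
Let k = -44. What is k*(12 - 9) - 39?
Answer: -171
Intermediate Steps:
k*(12 - 9) - 39 = -44*(12 - 9) - 39 = -44*3 - 39 = -132 - 39 = -171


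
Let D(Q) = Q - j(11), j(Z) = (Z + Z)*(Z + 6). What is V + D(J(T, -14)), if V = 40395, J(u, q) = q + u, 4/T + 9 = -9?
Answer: 360061/9 ≈ 40007.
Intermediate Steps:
T = -2/9 (T = 4/(-9 - 9) = 4/(-18) = 4*(-1/18) = -2/9 ≈ -0.22222)
j(Z) = 2*Z*(6 + Z) (j(Z) = (2*Z)*(6 + Z) = 2*Z*(6 + Z))
D(Q) = -374 + Q (D(Q) = Q - 2*11*(6 + 11) = Q - 2*11*17 = Q - 1*374 = Q - 374 = -374 + Q)
V + D(J(T, -14)) = 40395 + (-374 + (-14 - 2/9)) = 40395 + (-374 - 128/9) = 40395 - 3494/9 = 360061/9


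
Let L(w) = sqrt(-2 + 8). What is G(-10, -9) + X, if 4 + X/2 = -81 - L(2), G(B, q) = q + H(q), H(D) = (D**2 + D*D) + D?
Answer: -26 - 2*sqrt(6) ≈ -30.899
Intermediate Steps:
L(w) = sqrt(6)
H(D) = D + 2*D**2 (H(D) = (D**2 + D**2) + D = 2*D**2 + D = D + 2*D**2)
G(B, q) = q + q*(1 + 2*q)
X = -170 - 2*sqrt(6) (X = -8 + 2*(-81 - sqrt(6)) = -8 + (-162 - 2*sqrt(6)) = -170 - 2*sqrt(6) ≈ -174.90)
G(-10, -9) + X = 2*(-9)*(1 - 9) + (-170 - 2*sqrt(6)) = 2*(-9)*(-8) + (-170 - 2*sqrt(6)) = 144 + (-170 - 2*sqrt(6)) = -26 - 2*sqrt(6)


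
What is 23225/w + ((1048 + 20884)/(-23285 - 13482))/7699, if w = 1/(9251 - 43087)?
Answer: -222447358852788232/283069133 ≈ -7.8584e+8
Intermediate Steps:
w = -1/33836 (w = 1/(-33836) = -1/33836 ≈ -2.9554e-5)
23225/w + ((1048 + 20884)/(-23285 - 13482))/7699 = 23225/(-1/33836) + ((1048 + 20884)/(-23285 - 13482))/7699 = 23225*(-33836) + (21932/(-36767))*(1/7699) = -785841100 + (21932*(-1/36767))*(1/7699) = -785841100 - 21932/36767*1/7699 = -785841100 - 21932/283069133 = -222447358852788232/283069133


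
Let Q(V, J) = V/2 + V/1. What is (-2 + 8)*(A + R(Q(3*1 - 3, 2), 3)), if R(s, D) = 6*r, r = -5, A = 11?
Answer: -114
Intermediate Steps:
Q(V, J) = 3*V/2 (Q(V, J) = V*(1/2) + V*1 = V/2 + V = 3*V/2)
R(s, D) = -30 (R(s, D) = 6*(-5) = -30)
(-2 + 8)*(A + R(Q(3*1 - 3, 2), 3)) = (-2 + 8)*(11 - 30) = 6*(-19) = -114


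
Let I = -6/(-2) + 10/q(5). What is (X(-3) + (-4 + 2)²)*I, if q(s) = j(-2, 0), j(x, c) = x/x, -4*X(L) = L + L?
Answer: 143/2 ≈ 71.500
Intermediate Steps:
X(L) = -L/2 (X(L) = -(L + L)/4 = -L/2)
j(x, c) = 1
q(s) = 1
I = 13 (I = -6/(-2) + 10/1 = -6*(-½) + 10*1 = 3 + 10 = 13)
(X(-3) + (-4 + 2)²)*I = (-½*(-3) + (-4 + 2)²)*13 = (3/2 + (-2)²)*13 = (3/2 + 4)*13 = (11/2)*13 = 143/2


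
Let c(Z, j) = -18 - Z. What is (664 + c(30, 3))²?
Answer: 379456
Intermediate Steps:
(664 + c(30, 3))² = (664 + (-18 - 1*30))² = (664 + (-18 - 30))² = (664 - 48)² = 616² = 379456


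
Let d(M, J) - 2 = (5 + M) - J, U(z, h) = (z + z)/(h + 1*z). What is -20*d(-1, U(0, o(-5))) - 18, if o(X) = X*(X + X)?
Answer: -138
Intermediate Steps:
o(X) = 2*X**2 (o(X) = X*(2*X) = 2*X**2)
U(z, h) = 2*z/(h + z) (U(z, h) = (2*z)/(h + z) = 2*z/(h + z))
d(M, J) = 7 + M - J (d(M, J) = 2 + ((5 + M) - J) = 2 + (5 + M - J) = 7 + M - J)
-20*d(-1, U(0, o(-5))) - 18 = -20*(7 - 1 - 2*0/(2*(-5)**2 + 0)) - 18 = -20*(7 - 1 - 2*0/(2*25 + 0)) - 18 = -20*(7 - 1 - 2*0/(50 + 0)) - 18 = -20*(7 - 1 - 2*0/50) - 18 = -20*(7 - 1 - 1*0) - 18 = -20*(7 - 1 + 0) - 18 = -20*6 - 18 = -120 - 18 = -138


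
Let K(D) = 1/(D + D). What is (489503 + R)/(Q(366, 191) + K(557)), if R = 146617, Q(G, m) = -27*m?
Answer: -37296720/302363 ≈ -123.35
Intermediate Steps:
K(D) = 1/(2*D)
(489503 + R)/(Q(366, 191) + K(557)) = (489503 + 146617)/(-27*191 + (½)/557) = 636120/(-5157 + (½)*(1/557)) = 636120/(-5157 + 1/1114) = 636120/(-5744897/1114) = 636120*(-1114/5744897) = -37296720/302363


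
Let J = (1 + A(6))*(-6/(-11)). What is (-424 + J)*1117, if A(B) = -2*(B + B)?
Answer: -5363834/11 ≈ -4.8762e+5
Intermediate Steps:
A(B) = -4*B
J = -138/11 (J = (1 - 4*6)*(-6/(-11)) = (1 - 24)*(-6*(-1/11)) = -23*6/11 = -138/11 ≈ -12.545)
(-424 + J)*1117 = (-424 - 138/11)*1117 = -4802/11*1117 = -5363834/11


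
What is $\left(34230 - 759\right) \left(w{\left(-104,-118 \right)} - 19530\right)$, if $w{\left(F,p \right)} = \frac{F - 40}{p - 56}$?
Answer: $- \frac{18956166966}{29} \approx -6.5366 \cdot 10^{8}$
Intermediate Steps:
$w{\left(F,p \right)} = \frac{-40 + F}{-56 + p}$
$\left(34230 - 759\right) \left(w{\left(-104,-118 \right)} - 19530\right) = \left(34230 - 759\right) \left(\frac{-40 - 104}{-56 - 118} - 19530\right) = 33471 \left(\frac{1}{-174} \left(-144\right) - 19530\right) = 33471 \left(\left(- \frac{1}{174}\right) \left(-144\right) - 19530\right) = 33471 \left(\frac{24}{29} - 19530\right) = 33471 \left(- \frac{566346}{29}\right) = - \frac{18956166966}{29}$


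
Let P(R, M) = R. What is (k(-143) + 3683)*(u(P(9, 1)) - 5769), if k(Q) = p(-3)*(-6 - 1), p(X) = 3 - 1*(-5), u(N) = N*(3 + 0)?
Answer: -20826234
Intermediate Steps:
u(N) = 3*N (u(N) = N*3 = 3*N)
p(X) = 8 (p(X) = 3 + 5 = 8)
k(Q) = -56 (k(Q) = 8*(-6 - 1) = 8*(-7) = -56)
(k(-143) + 3683)*(u(P(9, 1)) - 5769) = (-56 + 3683)*(3*9 - 5769) = 3627*(27 - 5769) = 3627*(-5742) = -20826234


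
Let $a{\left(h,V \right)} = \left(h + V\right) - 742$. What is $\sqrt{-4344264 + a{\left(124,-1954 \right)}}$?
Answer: $2 i \sqrt{1086709} \approx 2084.9 i$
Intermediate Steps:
$a{\left(h,V \right)} = -742 + V + h$ ($a{\left(h,V \right)} = \left(V + h\right) - 742 = -742 + V + h$)
$\sqrt{-4344264 + a{\left(124,-1954 \right)}} = \sqrt{-4344264 - 2572} = \sqrt{-4346836} = 2 i \sqrt{1086709}$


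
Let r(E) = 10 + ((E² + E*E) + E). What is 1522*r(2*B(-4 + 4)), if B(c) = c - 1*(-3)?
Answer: 133936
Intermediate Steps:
B(c) = 3 + c (B(c) = c + 3 = 3 + c)
r(E) = 10 + E + 2*E² (r(E) = 10 + ((E² + E²) + E) = 10 + (2*E² + E) = 10 + (E + 2*E²) = 10 + E + 2*E²)
1522*r(2*B(-4 + 4)) = 1522*(10 + 2*(3 + (-4 + 4)) + 2*(2*(3 + (-4 + 4)))²) = 1522*(10 + 2*(3 + 0) + 2*(2*(3 + 0))²) = 1522*(10 + 2*3 + 2*(2*3)²) = 1522*(10 + 6 + 2*6²) = 1522*(10 + 6 + 2*36) = 1522*(10 + 6 + 72) = 1522*88 = 133936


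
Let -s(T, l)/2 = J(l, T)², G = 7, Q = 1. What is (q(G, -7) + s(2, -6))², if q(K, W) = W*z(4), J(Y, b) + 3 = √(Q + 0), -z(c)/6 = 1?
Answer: 1156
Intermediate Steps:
z(c) = -6 (z(c) = -6*1 = -6)
J(Y, b) = -2 (J(Y, b) = -3 + √(1 + 0) = -3 + √1 = -3 + 1 = -2)
s(T, l) = -8 (s(T, l) = -2*(-2)² = -2*4 = -8)
q(K, W) = -6*W (q(K, W) = W*(-6) = -6*W)
(q(G, -7) + s(2, -6))² = (-6*(-7) - 8)² = (42 - 8)² = 34² = 1156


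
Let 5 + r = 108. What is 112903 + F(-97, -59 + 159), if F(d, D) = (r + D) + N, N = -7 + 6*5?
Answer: 113129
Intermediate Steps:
N = 23 (N = -7 + 30 = 23)
r = 103 (r = -5 + 108 = 103)
F(d, D) = 126 + D (F(d, D) = (103 + D) + 23 = 126 + D)
112903 + F(-97, -59 + 159) = 112903 + (126 + (-59 + 159)) = 112903 + (126 + 100) = 112903 + 226 = 113129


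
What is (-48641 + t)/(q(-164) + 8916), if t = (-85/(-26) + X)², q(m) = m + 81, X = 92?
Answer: -26745787/5971108 ≈ -4.4792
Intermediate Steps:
q(m) = 81 + m
t = 6135529/676 (t = (-85/(-26) + 92)² = (-85*(-1/26) + 92)² = (85/26 + 92)² = (2477/26)² = 6135529/676 ≈ 9076.2)
(-48641 + t)/(q(-164) + 8916) = (-48641 + 6135529/676)/((81 - 164) + 8916) = -26745787/(676*(-83 + 8916)) = -26745787/676/8833 = -26745787/676*1/8833 = -26745787/5971108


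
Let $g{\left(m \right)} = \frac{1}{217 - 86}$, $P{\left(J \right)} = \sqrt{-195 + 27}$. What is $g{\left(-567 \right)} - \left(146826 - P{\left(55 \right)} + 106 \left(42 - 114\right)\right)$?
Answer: $- \frac{18234413}{131} + 2 i \sqrt{42} \approx -1.3919 \cdot 10^{5} + 12.961 i$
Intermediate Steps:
$P{\left(J \right)} = 2 i \sqrt{42}$ ($P{\left(J \right)} = \sqrt{-168} = 2 i \sqrt{42}$)
$g{\left(m \right)} = \frac{1}{131}$
$g{\left(-567 \right)} - \left(146826 - P{\left(55 \right)} + 106 \left(42 - 114\right)\right) = \frac{1}{131} - \left(146826 + 106 \left(42 - 114\right) - 2 i \sqrt{42}\right) = \frac{1}{131} - \left(139194 - 2 i \sqrt{42}\right) = - \frac{18234413}{131} + 2 i \sqrt{42}$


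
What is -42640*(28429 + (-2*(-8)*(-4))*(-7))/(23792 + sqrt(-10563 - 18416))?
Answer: -29295453141760/566088243 + 1231315280*I*sqrt(28979)/566088243 ≈ -51751.0 + 370.28*I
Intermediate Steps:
-42640*(28429 + (-2*(-8)*(-4))*(-7))/(23792 + sqrt(-10563 - 18416)) = -42640*(28429 + (16*(-4))*(-7))/(23792 + sqrt(-28979)) = -42640*(28429 - 64*(-7))/(23792 + I*sqrt(28979)) = -42640*(28429 + 448)/(23792 + I*sqrt(28979)) = -42640*28877/(23792 + I*sqrt(28979)) = -42640/(23792/28877 + I*sqrt(28979)/28877)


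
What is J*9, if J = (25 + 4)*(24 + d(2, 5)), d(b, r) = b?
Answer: 6786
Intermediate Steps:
J = 754 (J = (25 + 4)*(24 + 2) = 29*26 = 754)
J*9 = 754*9 = 6786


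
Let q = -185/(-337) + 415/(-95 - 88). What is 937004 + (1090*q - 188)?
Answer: 57658839536/61671 ≈ 9.3494e+5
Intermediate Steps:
q = -106000/61671 (q = -185*(-1/337) + 415/(-183) = 185/337 + 415*(-1/183) = 185/337 - 415/183 = -106000/61671 ≈ -1.7188)
937004 + (1090*q - 188) = 937004 + (1090*(-106000/61671) - 188) = 937004 + (-115540000/61671 - 188) = 937004 - 127134148/61671 = 57658839536/61671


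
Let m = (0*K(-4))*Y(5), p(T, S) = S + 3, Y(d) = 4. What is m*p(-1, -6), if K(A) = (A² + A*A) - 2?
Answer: 0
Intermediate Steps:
K(A) = -2 + 2*A² (K(A) = (A² + A²) - 2 = 2*A² - 2 = -2 + 2*A²)
p(T, S) = 3 + S
m = 0 (m = (0*(-2 + 2*(-4)²))*4 = (0*(-2 + 2*16))*4 = (0*(-2 + 32))*4 = (0*30)*4 = 0*4 = 0)
m*p(-1, -6) = 0*(3 - 6) = 0*(-3) = 0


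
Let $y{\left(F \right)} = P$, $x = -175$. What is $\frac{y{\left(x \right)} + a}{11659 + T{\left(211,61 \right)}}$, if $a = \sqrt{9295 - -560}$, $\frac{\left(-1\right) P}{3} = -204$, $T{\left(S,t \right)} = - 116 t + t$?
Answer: $\frac{17}{129} + \frac{\sqrt{1095}}{1548} \approx 0.15316$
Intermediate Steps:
$T{\left(S,t \right)} = - 115 t$
$P = 612$ ($P = \left(-3\right) \left(-204\right) = 612$)
$y{\left(F \right)} = 612$
$a = 3 \sqrt{1095}$ ($a = \sqrt{9295 + \left(600 - 40\right)} = \sqrt{9295 + 560} = \sqrt{9855} = 3 \sqrt{1095} \approx 99.272$)
$\frac{y{\left(x \right)} + a}{11659 + T{\left(211,61 \right)}} = \frac{612 + 3 \sqrt{1095}}{11659 - 7015} = \frac{612 + 3 \sqrt{1095}}{4644} = \left(612 + 3 \sqrt{1095}\right) \frac{1}{4644} = \frac{17}{129} + \frac{\sqrt{1095}}{1548}$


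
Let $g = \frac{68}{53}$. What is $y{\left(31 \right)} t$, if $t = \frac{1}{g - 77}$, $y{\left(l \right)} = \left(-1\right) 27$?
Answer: $\frac{1431}{4013} \approx 0.35659$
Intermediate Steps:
$g = \frac{68}{53}$ ($g = 68 \cdot \frac{1}{53} = \frac{68}{53} \approx 1.283$)
$y{\left(l \right)} = -27$
$t = - \frac{53}{4013}$ ($t = \frac{1}{\frac{68}{53} - 77} = \frac{1}{- \frac{4013}{53}} = - \frac{53}{4013} \approx -0.013207$)
$y{\left(31 \right)} t = \left(-27\right) \left(- \frac{53}{4013}\right) = \frac{1431}{4013}$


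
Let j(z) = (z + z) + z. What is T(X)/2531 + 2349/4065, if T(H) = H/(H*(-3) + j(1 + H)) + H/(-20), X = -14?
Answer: 11858389/20577030 ≈ 0.57629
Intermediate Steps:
j(z) = 3*z (j(z) = 2*z + z = 3*z)
T(H) = 17*H/60 (T(H) = H/(H*(-3) + 3*(1 + H)) + H/(-20) = H/(-3*H + (3 + 3*H)) + H*(-1/20) = H/3 - H/20 = 17*H/60)
T(X)/2531 + 2349/4065 = ((17/60)*(-14))/2531 + 2349/4065 = -119/30*1/2531 + 2349*(1/4065) = -119/75930 + 783/1355 = 11858389/20577030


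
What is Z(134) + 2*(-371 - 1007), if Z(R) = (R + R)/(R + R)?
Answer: -2755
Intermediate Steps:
Z(R) = 1 (Z(R) = (2*R)/((2*R)) = (2*R)*(1/(2*R)) = 1)
Z(134) + 2*(-371 - 1007) = 1 + 2*(-371 - 1007) = 1 + 2*(-1378) = 1 - 2756 = -2755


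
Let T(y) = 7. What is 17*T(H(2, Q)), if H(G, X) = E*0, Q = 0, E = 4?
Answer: 119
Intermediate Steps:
H(G, X) = 0 (H(G, X) = 4*0 = 0)
17*T(H(2, Q)) = 17*7 = 119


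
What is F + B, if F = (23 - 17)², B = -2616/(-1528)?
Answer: 7203/191 ≈ 37.712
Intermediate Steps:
B = 327/191 (B = -2616*(-1/1528) = 327/191 ≈ 1.7120)
F = 36 (F = 6² = 36)
F + B = 36 + 327/191 = 7203/191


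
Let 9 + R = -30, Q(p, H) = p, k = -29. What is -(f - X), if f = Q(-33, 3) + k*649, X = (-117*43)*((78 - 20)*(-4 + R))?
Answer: 12566168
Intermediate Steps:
R = -39 (R = -9 - 30 = -39)
X = 12547314 (X = (-117*43)*((78 - 20)*(-4 - 39)) = -291798*(-43) = -5031*(-2494) = 12547314)
f = -18854 (f = -33 - 29*649 = -33 - 18821 = -18854)
-(f - X) = -(-18854 - 1*12547314) = -(-18854 - 12547314) = -1*(-12566168) = 12566168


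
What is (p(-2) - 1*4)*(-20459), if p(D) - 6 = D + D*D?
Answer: -81836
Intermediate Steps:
p(D) = 6 + D + D**2 (p(D) = 6 + (D + D*D) = 6 + (D + D**2) = 6 + D + D**2)
(p(-2) - 1*4)*(-20459) = ((6 - 2 + (-2)**2) - 1*4)*(-20459) = ((6 - 2 + 4) - 4)*(-20459) = (8 - 4)*(-20459) = 4*(-20459) = -81836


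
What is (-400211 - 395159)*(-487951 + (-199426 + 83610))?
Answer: 480218158790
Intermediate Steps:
(-400211 - 395159)*(-487951 + (-199426 + 83610)) = -795370*(-487951 - 115816) = -795370*(-603767) = 480218158790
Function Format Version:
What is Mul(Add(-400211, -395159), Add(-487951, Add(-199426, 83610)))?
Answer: 480218158790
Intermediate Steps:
Mul(Add(-400211, -395159), Add(-487951, Add(-199426, 83610))) = Mul(-795370, Add(-487951, -115816)) = Mul(-795370, -603767) = 480218158790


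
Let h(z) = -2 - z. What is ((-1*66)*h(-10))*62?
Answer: -32736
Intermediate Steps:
((-1*66)*h(-10))*62 = ((-1*66)*(-2 - 1*(-10)))*62 = -66*(-2 + 10)*62 = -66*8*62 = -528*62 = -32736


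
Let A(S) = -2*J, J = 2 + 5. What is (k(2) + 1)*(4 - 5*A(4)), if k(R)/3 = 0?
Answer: 74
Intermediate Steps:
J = 7
k(R) = 0 (k(R) = 3*0 = 0)
A(S) = -14 (A(S) = -2*7 = -14)
(k(2) + 1)*(4 - 5*A(4)) = (0 + 1)*(4 - 5*(-14)) = 1*(4 + 70) = 1*74 = 74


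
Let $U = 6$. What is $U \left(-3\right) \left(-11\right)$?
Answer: $198$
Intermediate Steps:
$U \left(-3\right) \left(-11\right) = 6 \left(-3\right) \left(-11\right) = \left(-18\right) \left(-11\right) = 198$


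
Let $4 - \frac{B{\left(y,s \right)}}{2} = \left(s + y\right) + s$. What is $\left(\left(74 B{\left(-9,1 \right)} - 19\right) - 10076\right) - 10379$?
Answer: $-18846$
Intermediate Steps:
$B{\left(y,s \right)} = 8 - 4 s - 2 y$ ($B{\left(y,s \right)} = 8 - 2 \left(\left(s + y\right) + s\right) = 8 - 2 \left(y + 2 s\right) = 8 - \left(2 y + 4 s\right) = 8 - 4 s - 2 y$)
$\left(\left(74 B{\left(-9,1 \right)} - 19\right) - 10076\right) - 10379 = \left(\left(74 \left(8 - 4 - -18\right) - 19\right) - 10076\right) - 10379 = \left(\left(74 \left(8 - 4 + 18\right) - 19\right) - 10076\right) - 10379 = \left(\left(74 \cdot 22 - 19\right) - 10076\right) - 10379 = \left(\left(1628 - 19\right) - 10076\right) - 10379 = \left(1609 - 10076\right) - 10379 = -8467 - 10379 = -18846$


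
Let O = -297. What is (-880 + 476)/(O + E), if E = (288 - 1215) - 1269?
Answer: 404/2493 ≈ 0.16205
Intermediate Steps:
E = -2196 (E = -927 - 1269 = -2196)
(-880 + 476)/(O + E) = (-880 + 476)/(-297 - 2196) = -404/(-2493) = -404*(-1/2493) = 404/2493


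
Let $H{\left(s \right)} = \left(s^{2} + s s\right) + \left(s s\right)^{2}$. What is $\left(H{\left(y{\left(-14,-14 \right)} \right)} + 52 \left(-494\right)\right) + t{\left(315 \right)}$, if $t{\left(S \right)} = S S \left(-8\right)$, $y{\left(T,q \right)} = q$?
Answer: $-780680$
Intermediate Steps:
$t{\left(S \right)} = - 8 S^{2}$ ($t{\left(S \right)} = S^{2} \left(-8\right) = - 8 S^{2}$)
$H{\left(s \right)} = s^{4} + 2 s^{2}$ ($H{\left(s \right)} = \left(s^{2} + s^{2}\right) + \left(s^{2}\right)^{2} = 2 s^{2} + s^{4} = s^{4} + 2 s^{2}$)
$\left(H{\left(y{\left(-14,-14 \right)} \right)} + 52 \left(-494\right)\right) + t{\left(315 \right)} = \left(\left(-14\right)^{2} \left(2 + \left(-14\right)^{2}\right) + 52 \left(-494\right)\right) - 8 \cdot 315^{2} = \left(196 \left(2 + 196\right) - 25688\right) - 793800 = \left(196 \cdot 198 - 25688\right) - 793800 = \left(38808 - 25688\right) - 793800 = 13120 - 793800 = -780680$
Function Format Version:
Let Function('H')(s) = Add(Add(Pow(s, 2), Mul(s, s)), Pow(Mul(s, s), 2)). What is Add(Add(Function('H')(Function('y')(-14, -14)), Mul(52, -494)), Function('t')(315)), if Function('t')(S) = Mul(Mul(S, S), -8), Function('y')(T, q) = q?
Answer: -780680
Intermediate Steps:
Function('t')(S) = Mul(-8, Pow(S, 2)) (Function('t')(S) = Mul(Pow(S, 2), -8) = Mul(-8, Pow(S, 2)))
Function('H')(s) = Add(Pow(s, 4), Mul(2, Pow(s, 2))) (Function('H')(s) = Add(Add(Pow(s, 2), Pow(s, 2)), Pow(Pow(s, 2), 2)) = Add(Mul(2, Pow(s, 2)), Pow(s, 4)) = Add(Pow(s, 4), Mul(2, Pow(s, 2))))
Add(Add(Function('H')(Function('y')(-14, -14)), Mul(52, -494)), Function('t')(315)) = Add(Add(Mul(Pow(-14, 2), Add(2, Pow(-14, 2))), Mul(52, -494)), Mul(-8, Pow(315, 2))) = Add(Add(Mul(196, Add(2, 196)), -25688), Mul(-8, 99225)) = Add(Add(Mul(196, 198), -25688), -793800) = Add(Add(38808, -25688), -793800) = Add(13120, -793800) = -780680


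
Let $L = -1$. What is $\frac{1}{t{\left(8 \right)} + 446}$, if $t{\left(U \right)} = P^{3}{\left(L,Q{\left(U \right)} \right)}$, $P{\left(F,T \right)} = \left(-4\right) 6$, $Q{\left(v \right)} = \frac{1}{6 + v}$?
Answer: $- \frac{1}{13378} \approx -7.475 \cdot 10^{-5}$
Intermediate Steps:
$P{\left(F,T \right)} = -24$
$t{\left(U \right)} = -13824$ ($t{\left(U \right)} = \left(-24\right)^{3} = -13824$)
$\frac{1}{t{\left(8 \right)} + 446} = \frac{1}{-13824 + 446} = \frac{1}{-13378} = - \frac{1}{13378}$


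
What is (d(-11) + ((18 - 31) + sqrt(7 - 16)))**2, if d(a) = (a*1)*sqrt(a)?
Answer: (-13 + 3*I - 11*I*sqrt(11))**2 ≈ -952.1 + 870.55*I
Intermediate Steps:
d(a) = a**(3/2) (d(a) = a*sqrt(a) = a**(3/2))
(d(-11) + ((18 - 31) + sqrt(7 - 16)))**2 = ((-11)**(3/2) + ((18 - 31) + sqrt(7 - 16)))**2 = (-11*I*sqrt(11) + (-13 + sqrt(-9)))**2 = (-11*I*sqrt(11) + (-13 + 3*I))**2 = (-13 + 3*I - 11*I*sqrt(11))**2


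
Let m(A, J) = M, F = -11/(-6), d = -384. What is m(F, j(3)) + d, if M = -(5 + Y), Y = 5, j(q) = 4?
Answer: -394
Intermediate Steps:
F = 11/6 (F = -11*(-⅙) = 11/6 ≈ 1.8333)
M = -10 (M = -(5 + 5) = -1*10 = -10)
m(A, J) = -10
m(F, j(3)) + d = -10 - 384 = -394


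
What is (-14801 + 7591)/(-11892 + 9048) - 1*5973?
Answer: -8490001/1422 ≈ -5970.5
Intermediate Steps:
(-14801 + 7591)/(-11892 + 9048) - 1*5973 = -7210/(-2844) - 5973 = -7210*(-1/2844) - 5973 = 3605/1422 - 5973 = -8490001/1422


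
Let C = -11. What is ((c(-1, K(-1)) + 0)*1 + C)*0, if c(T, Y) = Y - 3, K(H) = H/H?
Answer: 0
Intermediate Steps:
K(H) = 1
c(T, Y) = -3 + Y
((c(-1, K(-1)) + 0)*1 + C)*0 = (((-3 + 1) + 0)*1 - 11)*0 = ((-2 + 0)*1 - 11)*0 = (-2*1 - 11)*0 = (-2 - 11)*0 = -13*0 = 0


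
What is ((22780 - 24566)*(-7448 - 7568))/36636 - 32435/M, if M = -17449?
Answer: 117286405321/159815391 ≈ 733.89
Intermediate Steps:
((22780 - 24566)*(-7448 - 7568))/36636 - 32435/M = ((22780 - 24566)*(-7448 - 7568))/36636 - 32435/(-17449) = -1786*(-15016)*(1/36636) - 32435*(-1/17449) = 26818576*(1/36636) + 32435/17449 = 6704644/9159 + 32435/17449 = 117286405321/159815391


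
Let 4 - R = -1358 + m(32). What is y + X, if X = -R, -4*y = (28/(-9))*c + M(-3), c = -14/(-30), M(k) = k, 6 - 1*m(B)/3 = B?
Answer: -776999/540 ≈ -1438.9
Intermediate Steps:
m(B) = 18 - 3*B
c = 7/15 (c = -14*(-1/30) = 7/15 ≈ 0.46667)
y = 601/540 (y = -((28/(-9))*(7/15) - 3)/4 = -((28*(-⅑))*(7/15) - 3)/4 = -(-28/9*7/15 - 3)/4 = -(-196/135 - 3)/4 = -¼*(-601/135) = 601/540 ≈ 1.1130)
R = 1440 (R = 4 - (-1358 + (18 - 3*32)) = 4 - (-1358 + (18 - 96)) = 4 - (-1358 - 78) = 4 - 1*(-1436) = 4 + 1436 = 1440)
X = -1440 (X = -1*1440 = -1440)
y + X = 601/540 - 1440 = -776999/540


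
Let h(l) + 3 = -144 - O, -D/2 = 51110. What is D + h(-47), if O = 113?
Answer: -102480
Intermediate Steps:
D = -102220 (D = -2*51110 = -102220)
h(l) = -260 (h(l) = -3 + (-144 - 1*113) = -3 + (-144 - 113) = -3 - 257 = -260)
D + h(-47) = -102220 - 260 = -102480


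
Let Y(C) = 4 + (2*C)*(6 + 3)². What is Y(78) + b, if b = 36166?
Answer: 48806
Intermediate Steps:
Y(C) = 4 + 162*C (Y(C) = 4 + (2*C)*9² = 4 + (2*C)*81 = 4 + 162*C)
Y(78) + b = (4 + 162*78) + 36166 = (4 + 12636) + 36166 = 12640 + 36166 = 48806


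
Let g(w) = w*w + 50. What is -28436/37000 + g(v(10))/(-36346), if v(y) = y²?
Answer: -175673107/168100250 ≈ -1.0450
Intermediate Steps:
g(w) = 50 + w² (g(w) = w² + 50 = 50 + w²)
-28436/37000 + g(v(10))/(-36346) = -28436/37000 + (50 + (10²)²)/(-36346) = -28436*1/37000 + (50 + 100²)*(-1/36346) = -7109/9250 + (50 + 10000)*(-1/36346) = -7109/9250 + 10050*(-1/36346) = -7109/9250 - 5025/18173 = -175673107/168100250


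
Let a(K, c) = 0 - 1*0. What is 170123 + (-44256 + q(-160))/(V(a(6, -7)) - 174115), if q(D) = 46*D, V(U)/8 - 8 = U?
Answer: 29610129889/174051 ≈ 1.7012e+5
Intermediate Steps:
a(K, c) = 0 (a(K, c) = 0 + 0 = 0)
V(U) = 64 + 8*U
170123 + (-44256 + q(-160))/(V(a(6, -7)) - 174115) = 170123 + (-44256 + 46*(-160))/((64 + 8*0) - 174115) = 170123 + (-44256 - 7360)/((64 + 0) - 174115) = 170123 - 51616/(64 - 174115) = 170123 - 51616/(-174051) = 170123 - 51616*(-1/174051) = 170123 + 51616/174051 = 29610129889/174051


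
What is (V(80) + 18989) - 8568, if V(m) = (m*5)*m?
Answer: 42421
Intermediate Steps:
V(m) = 5*m² (V(m) = (5*m)*m = 5*m²)
(V(80) + 18989) - 8568 = (5*80² + 18989) - 8568 = (5*6400 + 18989) - 8568 = (32000 + 18989) - 8568 = 50989 - 8568 = 42421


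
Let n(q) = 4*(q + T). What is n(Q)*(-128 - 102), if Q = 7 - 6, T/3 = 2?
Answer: -6440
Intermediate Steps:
T = 6 (T = 3*2 = 6)
Q = 1
n(q) = 24 + 4*q (n(q) = 4*(q + 6) = 4*(6 + q) = 24 + 4*q)
n(Q)*(-128 - 102) = (24 + 4*1)*(-128 - 102) = (24 + 4)*(-230) = 28*(-230) = -6440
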